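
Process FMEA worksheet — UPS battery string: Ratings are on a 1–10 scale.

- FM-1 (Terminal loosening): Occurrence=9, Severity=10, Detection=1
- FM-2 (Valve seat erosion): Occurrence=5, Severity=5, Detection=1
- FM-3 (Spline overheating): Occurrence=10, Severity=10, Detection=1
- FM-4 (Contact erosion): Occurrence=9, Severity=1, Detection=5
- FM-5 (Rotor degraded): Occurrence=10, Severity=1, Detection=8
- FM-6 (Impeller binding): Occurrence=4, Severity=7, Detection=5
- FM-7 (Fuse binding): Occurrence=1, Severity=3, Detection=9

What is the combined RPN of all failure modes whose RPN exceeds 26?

RPN = Severity × Occurrence × Detection:
  FM-1: 10 × 9 × 1 = 90
  FM-2: 5 × 5 × 1 = 25
  FM-3: 10 × 10 × 1 = 100
  FM-4: 1 × 9 × 5 = 45
  FM-5: 1 × 10 × 8 = 80
  FM-6: 7 × 4 × 5 = 140
  FM-7: 3 × 1 × 9 = 27
RPN > 26: FM-1 (90), FM-3 (100), FM-4 (45), FM-5 (80), FM-6 (140), FM-7 (27).
Sum: 90 + 100 + 45 + 80 + 140 + 27 = 482.

482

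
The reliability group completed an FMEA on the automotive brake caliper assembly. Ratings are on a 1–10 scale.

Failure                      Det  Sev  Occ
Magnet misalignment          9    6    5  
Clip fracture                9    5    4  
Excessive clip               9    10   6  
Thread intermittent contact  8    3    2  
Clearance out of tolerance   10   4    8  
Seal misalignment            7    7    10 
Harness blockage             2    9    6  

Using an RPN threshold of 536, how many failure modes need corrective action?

RPN = Severity × Occurrence × Detection:
  Magnet misalignment: 6 × 5 × 9 = 270
  Clip fracture: 5 × 4 × 9 = 180
  Excessive clip: 10 × 6 × 9 = 540
  Thread intermittent contact: 3 × 2 × 8 = 48
  Clearance out of tolerance: 4 × 8 × 10 = 320
  Seal misalignment: 7 × 10 × 7 = 490
  Harness blockage: 9 × 6 × 2 = 108
Modes with RPN ≥ 536: Excessive clip (540) → 1.

1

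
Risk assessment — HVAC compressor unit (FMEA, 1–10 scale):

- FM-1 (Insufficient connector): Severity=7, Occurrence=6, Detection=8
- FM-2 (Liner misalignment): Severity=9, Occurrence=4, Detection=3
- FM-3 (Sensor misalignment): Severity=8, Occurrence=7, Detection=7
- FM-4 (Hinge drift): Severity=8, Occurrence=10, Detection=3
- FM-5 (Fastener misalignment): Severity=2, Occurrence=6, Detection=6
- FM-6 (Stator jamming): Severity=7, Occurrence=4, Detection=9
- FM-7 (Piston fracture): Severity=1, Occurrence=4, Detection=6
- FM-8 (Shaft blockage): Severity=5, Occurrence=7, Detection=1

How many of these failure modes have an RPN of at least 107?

5

RPN = Severity × Occurrence × Detection:
  FM-1: 7 × 6 × 8 = 336
  FM-2: 9 × 4 × 3 = 108
  FM-3: 8 × 7 × 7 = 392
  FM-4: 8 × 10 × 3 = 240
  FM-5: 2 × 6 × 6 = 72
  FM-6: 7 × 4 × 9 = 252
  FM-7: 1 × 4 × 6 = 24
  FM-8: 5 × 7 × 1 = 35
Modes with RPN ≥ 107: FM-1 (336), FM-2 (108), FM-3 (392), FM-4 (240), FM-6 (252) → 5.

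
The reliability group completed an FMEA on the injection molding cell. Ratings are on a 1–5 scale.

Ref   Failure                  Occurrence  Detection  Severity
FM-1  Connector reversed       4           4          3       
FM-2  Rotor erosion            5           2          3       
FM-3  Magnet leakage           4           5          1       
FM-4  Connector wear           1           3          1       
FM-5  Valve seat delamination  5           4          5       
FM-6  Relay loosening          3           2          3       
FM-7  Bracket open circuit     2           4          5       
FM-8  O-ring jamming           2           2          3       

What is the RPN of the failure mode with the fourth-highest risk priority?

30

RPN = Severity × Occurrence × Detection:
  FM-1: 3 × 4 × 4 = 48
  FM-2: 3 × 5 × 2 = 30
  FM-3: 1 × 4 × 5 = 20
  FM-4: 1 × 1 × 3 = 3
  FM-5: 5 × 5 × 4 = 100
  FM-6: 3 × 3 × 2 = 18
  FM-7: 5 × 2 × 4 = 40
  FM-8: 3 × 2 × 2 = 12
Sorted descending: 100, 48, 40, 30, 20, 18, 12, 3.
The fourth-highest RPN is 30 (FM-2).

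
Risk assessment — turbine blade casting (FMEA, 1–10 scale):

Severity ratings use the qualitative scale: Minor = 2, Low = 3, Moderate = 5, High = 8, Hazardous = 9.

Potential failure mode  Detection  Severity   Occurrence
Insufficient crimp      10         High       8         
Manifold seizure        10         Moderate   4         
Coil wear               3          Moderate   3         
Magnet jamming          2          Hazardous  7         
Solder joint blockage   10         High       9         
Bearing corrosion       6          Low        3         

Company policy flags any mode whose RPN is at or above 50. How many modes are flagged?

5

RPN = Severity × Occurrence × Detection:
  Insufficient crimp: 8 × 8 × 10 = 640
  Manifold seizure: 5 × 4 × 10 = 200
  Coil wear: 5 × 3 × 3 = 45
  Magnet jamming: 9 × 7 × 2 = 126
  Solder joint blockage: 8 × 9 × 10 = 720
  Bearing corrosion: 3 × 3 × 6 = 54
Modes with RPN ≥ 50: Insufficient crimp (640), Manifold seizure (200), Magnet jamming (126), Solder joint blockage (720), Bearing corrosion (54) → 5.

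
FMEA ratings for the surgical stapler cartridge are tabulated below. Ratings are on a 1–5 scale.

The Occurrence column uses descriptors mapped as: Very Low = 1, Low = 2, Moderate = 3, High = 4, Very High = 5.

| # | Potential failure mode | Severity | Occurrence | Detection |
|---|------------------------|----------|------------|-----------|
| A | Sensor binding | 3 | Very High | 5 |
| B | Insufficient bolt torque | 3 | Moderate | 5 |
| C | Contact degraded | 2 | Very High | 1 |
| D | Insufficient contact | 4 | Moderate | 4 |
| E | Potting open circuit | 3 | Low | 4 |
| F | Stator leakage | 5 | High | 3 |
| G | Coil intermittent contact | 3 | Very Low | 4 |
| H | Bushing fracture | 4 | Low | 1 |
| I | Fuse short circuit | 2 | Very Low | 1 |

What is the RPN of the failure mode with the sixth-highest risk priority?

RPN = Severity × Occurrence × Detection:
  A: 3 × 5 × 5 = 75
  B: 3 × 3 × 5 = 45
  C: 2 × 5 × 1 = 10
  D: 4 × 3 × 4 = 48
  E: 3 × 2 × 4 = 24
  F: 5 × 4 × 3 = 60
  G: 3 × 1 × 4 = 12
  H: 4 × 2 × 1 = 8
  I: 2 × 1 × 1 = 2
Sorted descending: 75, 60, 48, 45, 24, 12, 10, 8, 2.
The sixth-highest RPN is 12 (G).

12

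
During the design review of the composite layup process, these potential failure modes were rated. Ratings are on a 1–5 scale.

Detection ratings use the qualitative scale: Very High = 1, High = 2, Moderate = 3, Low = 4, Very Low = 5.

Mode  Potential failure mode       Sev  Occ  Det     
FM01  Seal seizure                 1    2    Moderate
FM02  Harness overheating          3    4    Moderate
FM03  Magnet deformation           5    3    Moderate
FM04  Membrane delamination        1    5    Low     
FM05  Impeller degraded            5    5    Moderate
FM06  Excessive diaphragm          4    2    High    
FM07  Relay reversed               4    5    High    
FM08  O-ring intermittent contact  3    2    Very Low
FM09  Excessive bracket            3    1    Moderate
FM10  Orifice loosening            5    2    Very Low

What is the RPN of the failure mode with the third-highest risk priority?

45

RPN = Severity × Occurrence × Detection:
  FM01: 1 × 2 × 3 = 6
  FM02: 3 × 4 × 3 = 36
  FM03: 5 × 3 × 3 = 45
  FM04: 1 × 5 × 4 = 20
  FM05: 5 × 5 × 3 = 75
  FM06: 4 × 2 × 2 = 16
  FM07: 4 × 5 × 2 = 40
  FM08: 3 × 2 × 5 = 30
  FM09: 3 × 1 × 3 = 9
  FM10: 5 × 2 × 5 = 50
Sorted descending: 75, 50, 45, 40, 36, 30, 20, 16, 9, 6.
The third-highest RPN is 45 (FM03).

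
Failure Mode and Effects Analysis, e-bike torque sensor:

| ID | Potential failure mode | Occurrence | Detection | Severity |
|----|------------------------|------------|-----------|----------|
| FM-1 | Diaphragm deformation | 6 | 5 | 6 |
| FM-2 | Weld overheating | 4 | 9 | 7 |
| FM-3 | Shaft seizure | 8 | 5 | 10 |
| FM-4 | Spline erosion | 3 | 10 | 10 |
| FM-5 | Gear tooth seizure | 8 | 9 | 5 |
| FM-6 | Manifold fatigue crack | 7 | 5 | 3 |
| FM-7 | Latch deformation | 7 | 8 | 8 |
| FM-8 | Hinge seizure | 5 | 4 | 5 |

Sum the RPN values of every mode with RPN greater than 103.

RPN = Severity × Occurrence × Detection:
  FM-1: 6 × 6 × 5 = 180
  FM-2: 7 × 4 × 9 = 252
  FM-3: 10 × 8 × 5 = 400
  FM-4: 10 × 3 × 10 = 300
  FM-5: 5 × 8 × 9 = 360
  FM-6: 3 × 7 × 5 = 105
  FM-7: 8 × 7 × 8 = 448
  FM-8: 5 × 5 × 4 = 100
RPN > 103: FM-1 (180), FM-2 (252), FM-3 (400), FM-4 (300), FM-5 (360), FM-6 (105), FM-7 (448).
Sum: 180 + 252 + 400 + 300 + 360 + 105 + 448 = 2045.

2045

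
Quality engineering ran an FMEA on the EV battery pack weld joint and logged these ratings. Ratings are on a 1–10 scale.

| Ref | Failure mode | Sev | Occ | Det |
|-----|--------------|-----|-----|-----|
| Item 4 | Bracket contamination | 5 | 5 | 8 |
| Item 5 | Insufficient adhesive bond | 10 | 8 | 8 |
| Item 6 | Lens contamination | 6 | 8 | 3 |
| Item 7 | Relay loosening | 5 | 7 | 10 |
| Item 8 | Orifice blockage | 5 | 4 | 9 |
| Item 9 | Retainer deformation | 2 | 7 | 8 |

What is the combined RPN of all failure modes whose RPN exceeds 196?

RPN = Severity × Occurrence × Detection:
  Item 4: 5 × 5 × 8 = 200
  Item 5: 10 × 8 × 8 = 640
  Item 6: 6 × 8 × 3 = 144
  Item 7: 5 × 7 × 10 = 350
  Item 8: 5 × 4 × 9 = 180
  Item 9: 2 × 7 × 8 = 112
RPN > 196: Item 4 (200), Item 5 (640), Item 7 (350).
Sum: 200 + 640 + 350 = 1190.

1190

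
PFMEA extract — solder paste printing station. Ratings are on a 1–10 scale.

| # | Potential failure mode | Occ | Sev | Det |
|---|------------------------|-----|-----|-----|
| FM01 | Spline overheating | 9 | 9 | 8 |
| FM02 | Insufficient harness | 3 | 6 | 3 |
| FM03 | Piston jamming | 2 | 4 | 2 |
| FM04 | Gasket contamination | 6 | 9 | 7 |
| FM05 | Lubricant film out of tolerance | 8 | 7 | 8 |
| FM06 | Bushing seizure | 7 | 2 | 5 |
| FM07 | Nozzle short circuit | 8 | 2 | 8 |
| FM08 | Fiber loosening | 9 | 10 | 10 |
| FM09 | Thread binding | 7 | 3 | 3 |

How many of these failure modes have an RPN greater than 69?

RPN = Severity × Occurrence × Detection:
  FM01: 9 × 9 × 8 = 648
  FM02: 6 × 3 × 3 = 54
  FM03: 4 × 2 × 2 = 16
  FM04: 9 × 6 × 7 = 378
  FM05: 7 × 8 × 8 = 448
  FM06: 2 × 7 × 5 = 70
  FM07: 2 × 8 × 8 = 128
  FM08: 10 × 9 × 10 = 900
  FM09: 3 × 7 × 3 = 63
Modes with RPN > 69: FM01 (648), FM04 (378), FM05 (448), FM06 (70), FM07 (128), FM08 (900) → 6.

6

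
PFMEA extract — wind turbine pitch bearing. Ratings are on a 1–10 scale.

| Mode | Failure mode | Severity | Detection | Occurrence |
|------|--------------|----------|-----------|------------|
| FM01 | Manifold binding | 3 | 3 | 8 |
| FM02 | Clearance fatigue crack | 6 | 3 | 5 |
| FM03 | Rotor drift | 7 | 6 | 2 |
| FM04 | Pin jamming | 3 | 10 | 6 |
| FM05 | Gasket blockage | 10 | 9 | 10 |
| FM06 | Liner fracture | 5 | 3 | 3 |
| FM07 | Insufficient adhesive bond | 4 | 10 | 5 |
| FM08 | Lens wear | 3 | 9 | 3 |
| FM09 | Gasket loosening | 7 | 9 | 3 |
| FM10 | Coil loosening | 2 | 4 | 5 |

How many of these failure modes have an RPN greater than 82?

6

RPN = Severity × Occurrence × Detection:
  FM01: 3 × 8 × 3 = 72
  FM02: 6 × 5 × 3 = 90
  FM03: 7 × 2 × 6 = 84
  FM04: 3 × 6 × 10 = 180
  FM05: 10 × 10 × 9 = 900
  FM06: 5 × 3 × 3 = 45
  FM07: 4 × 5 × 10 = 200
  FM08: 3 × 3 × 9 = 81
  FM09: 7 × 3 × 9 = 189
  FM10: 2 × 5 × 4 = 40
Modes with RPN > 82: FM02 (90), FM03 (84), FM04 (180), FM05 (900), FM07 (200), FM09 (189) → 6.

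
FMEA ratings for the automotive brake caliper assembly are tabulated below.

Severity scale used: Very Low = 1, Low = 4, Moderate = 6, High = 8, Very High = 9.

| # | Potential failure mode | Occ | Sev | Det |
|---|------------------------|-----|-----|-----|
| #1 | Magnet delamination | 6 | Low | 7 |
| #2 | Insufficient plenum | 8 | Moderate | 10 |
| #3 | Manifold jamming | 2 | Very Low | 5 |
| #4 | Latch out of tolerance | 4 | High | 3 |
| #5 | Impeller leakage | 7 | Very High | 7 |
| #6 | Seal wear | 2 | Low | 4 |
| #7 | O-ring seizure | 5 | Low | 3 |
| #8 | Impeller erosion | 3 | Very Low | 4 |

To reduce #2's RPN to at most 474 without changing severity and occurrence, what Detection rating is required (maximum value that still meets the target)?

9

#2: S=6, O=8, D=10 → current RPN = 480.
Fixed product = 48. Need 48 × D ≤ 474, so D ≤ 474/48 = 9.88.
Maximum integer Detection rating = 9 (gives RPN 432; D=10 would give 480 > 474).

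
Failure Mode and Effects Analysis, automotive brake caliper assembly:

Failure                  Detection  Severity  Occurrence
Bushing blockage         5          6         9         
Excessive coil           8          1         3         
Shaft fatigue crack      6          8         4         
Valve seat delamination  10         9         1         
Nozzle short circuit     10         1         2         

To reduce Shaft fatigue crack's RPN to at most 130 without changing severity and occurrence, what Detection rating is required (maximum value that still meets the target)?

Shaft fatigue crack: S=8, O=4, D=6 → current RPN = 192.
Fixed product = 32. Need 32 × D ≤ 130, so D ≤ 130/32 = 4.06.
Maximum integer Detection rating = 4 (gives RPN 128; D=5 would give 160 > 130).

4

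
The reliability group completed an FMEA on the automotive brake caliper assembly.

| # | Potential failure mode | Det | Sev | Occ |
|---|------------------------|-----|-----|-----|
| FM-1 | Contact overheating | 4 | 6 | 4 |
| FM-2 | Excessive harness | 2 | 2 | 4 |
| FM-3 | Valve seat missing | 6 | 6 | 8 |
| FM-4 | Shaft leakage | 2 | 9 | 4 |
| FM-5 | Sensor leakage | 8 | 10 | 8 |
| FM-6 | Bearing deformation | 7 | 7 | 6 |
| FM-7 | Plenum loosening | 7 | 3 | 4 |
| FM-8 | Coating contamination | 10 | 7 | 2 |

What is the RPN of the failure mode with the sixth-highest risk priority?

RPN = Severity × Occurrence × Detection:
  FM-1: 6 × 4 × 4 = 96
  FM-2: 2 × 4 × 2 = 16
  FM-3: 6 × 8 × 6 = 288
  FM-4: 9 × 4 × 2 = 72
  FM-5: 10 × 8 × 8 = 640
  FM-6: 7 × 6 × 7 = 294
  FM-7: 3 × 4 × 7 = 84
  FM-8: 7 × 2 × 10 = 140
Sorted descending: 640, 294, 288, 140, 96, 84, 72, 16.
The sixth-highest RPN is 84 (FM-7).

84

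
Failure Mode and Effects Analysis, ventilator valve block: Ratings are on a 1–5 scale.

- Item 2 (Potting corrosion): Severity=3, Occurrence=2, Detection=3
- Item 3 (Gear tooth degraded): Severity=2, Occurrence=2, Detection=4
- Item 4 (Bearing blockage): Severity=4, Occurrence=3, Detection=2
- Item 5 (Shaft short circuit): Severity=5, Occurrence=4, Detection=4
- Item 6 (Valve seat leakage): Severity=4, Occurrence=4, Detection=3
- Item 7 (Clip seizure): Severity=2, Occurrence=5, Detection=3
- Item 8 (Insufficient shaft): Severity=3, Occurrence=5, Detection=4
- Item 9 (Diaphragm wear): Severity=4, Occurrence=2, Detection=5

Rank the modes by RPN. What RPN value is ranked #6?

24

RPN = Severity × Occurrence × Detection:
  Item 2: 3 × 2 × 3 = 18
  Item 3: 2 × 2 × 4 = 16
  Item 4: 4 × 3 × 2 = 24
  Item 5: 5 × 4 × 4 = 80
  Item 6: 4 × 4 × 3 = 48
  Item 7: 2 × 5 × 3 = 30
  Item 8: 3 × 5 × 4 = 60
  Item 9: 4 × 2 × 5 = 40
Sorted descending: 80, 60, 48, 40, 30, 24, 18, 16.
The sixth-highest RPN is 24 (Item 4).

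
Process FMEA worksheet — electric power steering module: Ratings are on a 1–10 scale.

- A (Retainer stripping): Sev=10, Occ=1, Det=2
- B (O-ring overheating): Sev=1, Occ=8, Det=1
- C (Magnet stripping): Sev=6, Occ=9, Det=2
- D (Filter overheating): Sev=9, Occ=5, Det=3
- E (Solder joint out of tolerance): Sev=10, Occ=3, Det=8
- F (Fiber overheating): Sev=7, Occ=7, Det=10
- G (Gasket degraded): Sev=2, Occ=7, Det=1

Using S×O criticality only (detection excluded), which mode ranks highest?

Criticality = Severity × Occurrence:
  A: 10 × 1 = 10
  B: 1 × 8 = 8
  C: 6 × 9 = 54
  D: 9 × 5 = 45
  E: 10 × 3 = 30
  F: 7 × 7 = 49
  G: 2 × 7 = 14
Highest criticality is 54 → C.

C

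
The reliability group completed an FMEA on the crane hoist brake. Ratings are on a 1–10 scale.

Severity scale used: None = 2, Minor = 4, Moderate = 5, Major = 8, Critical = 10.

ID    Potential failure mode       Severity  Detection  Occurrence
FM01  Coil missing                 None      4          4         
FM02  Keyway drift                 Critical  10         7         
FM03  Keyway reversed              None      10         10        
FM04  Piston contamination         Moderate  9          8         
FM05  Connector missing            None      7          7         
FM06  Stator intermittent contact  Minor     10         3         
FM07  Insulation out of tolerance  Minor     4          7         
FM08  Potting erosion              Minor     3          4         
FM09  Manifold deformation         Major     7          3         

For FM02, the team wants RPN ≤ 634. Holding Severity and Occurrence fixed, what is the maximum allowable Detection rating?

FM02: S=10, O=7, D=10 → current RPN = 700.
Fixed product = 70. Need 70 × D ≤ 634, so D ≤ 634/70 = 9.06.
Maximum integer Detection rating = 9 (gives RPN 630; D=10 would give 700 > 634).

9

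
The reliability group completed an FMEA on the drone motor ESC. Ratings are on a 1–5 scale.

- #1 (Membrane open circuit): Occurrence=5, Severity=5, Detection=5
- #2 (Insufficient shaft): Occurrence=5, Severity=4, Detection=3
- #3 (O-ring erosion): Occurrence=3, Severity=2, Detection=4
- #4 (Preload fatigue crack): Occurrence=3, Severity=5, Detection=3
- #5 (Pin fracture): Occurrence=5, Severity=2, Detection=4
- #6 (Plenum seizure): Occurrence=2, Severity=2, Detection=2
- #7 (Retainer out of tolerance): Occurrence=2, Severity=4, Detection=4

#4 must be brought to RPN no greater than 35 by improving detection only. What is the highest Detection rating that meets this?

2

#4: S=5, O=3, D=3 → current RPN = 45.
Fixed product = 15. Need 15 × D ≤ 35, so D ≤ 35/15 = 2.33.
Maximum integer Detection rating = 2 (gives RPN 30; D=3 would give 45 > 35).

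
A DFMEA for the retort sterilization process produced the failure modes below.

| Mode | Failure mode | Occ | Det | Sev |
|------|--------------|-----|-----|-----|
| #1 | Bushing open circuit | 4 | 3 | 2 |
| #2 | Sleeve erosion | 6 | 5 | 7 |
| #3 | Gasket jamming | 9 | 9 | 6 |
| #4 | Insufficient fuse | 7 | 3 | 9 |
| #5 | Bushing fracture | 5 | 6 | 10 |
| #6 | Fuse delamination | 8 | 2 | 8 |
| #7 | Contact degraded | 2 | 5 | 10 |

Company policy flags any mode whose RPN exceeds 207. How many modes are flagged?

3

RPN = Severity × Occurrence × Detection:
  #1: 2 × 4 × 3 = 24
  #2: 7 × 6 × 5 = 210
  #3: 6 × 9 × 9 = 486
  #4: 9 × 7 × 3 = 189
  #5: 10 × 5 × 6 = 300
  #6: 8 × 8 × 2 = 128
  #7: 10 × 2 × 5 = 100
Modes with RPN > 207: #2 (210), #3 (486), #5 (300) → 3.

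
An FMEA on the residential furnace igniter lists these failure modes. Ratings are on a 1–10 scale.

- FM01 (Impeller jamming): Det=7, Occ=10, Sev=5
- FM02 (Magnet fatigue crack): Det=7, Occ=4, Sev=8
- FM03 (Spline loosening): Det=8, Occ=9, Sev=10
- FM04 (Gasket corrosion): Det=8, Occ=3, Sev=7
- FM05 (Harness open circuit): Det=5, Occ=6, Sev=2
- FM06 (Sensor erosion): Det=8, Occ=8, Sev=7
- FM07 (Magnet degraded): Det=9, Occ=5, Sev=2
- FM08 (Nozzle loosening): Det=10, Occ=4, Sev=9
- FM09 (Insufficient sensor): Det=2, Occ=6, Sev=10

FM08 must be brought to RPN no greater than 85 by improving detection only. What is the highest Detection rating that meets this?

FM08: S=9, O=4, D=10 → current RPN = 360.
Fixed product = 36. Need 36 × D ≤ 85, so D ≤ 85/36 = 2.36.
Maximum integer Detection rating = 2 (gives RPN 72; D=3 would give 108 > 85).

2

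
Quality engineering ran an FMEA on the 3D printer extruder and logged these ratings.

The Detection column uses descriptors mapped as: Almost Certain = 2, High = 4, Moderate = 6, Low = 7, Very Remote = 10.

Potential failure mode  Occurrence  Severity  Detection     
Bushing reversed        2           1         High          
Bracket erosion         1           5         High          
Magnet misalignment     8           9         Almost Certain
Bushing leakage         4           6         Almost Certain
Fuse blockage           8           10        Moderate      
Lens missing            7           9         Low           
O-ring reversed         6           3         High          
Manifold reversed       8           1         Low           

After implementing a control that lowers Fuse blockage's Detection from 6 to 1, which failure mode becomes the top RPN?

RPN = Severity × Occurrence × Detection:
  Bushing reversed: 1 × 2 × 4 = 8
  Bracket erosion: 5 × 1 × 4 = 20
  Magnet misalignment: 9 × 8 × 2 = 144
  Bushing leakage: 6 × 4 × 2 = 48
  Fuse blockage: 10 × 8 × 6 = 480
  Lens missing: 9 × 7 × 7 = 441
  O-ring reversed: 3 × 6 × 4 = 72
  Manifold reversed: 1 × 8 × 7 = 56
After action: Fuse blockage → 10 × 8 × 1 = 80.
Revised RPNs: Lens missing=441, Magnet misalignment=144, Fuse blockage=80, O-ring reversed=72, Manifold reversed=56, Bushing leakage=48, Bracket erosion=20, Bushing reversed=8.
Highest is now Lens missing (441).

Lens missing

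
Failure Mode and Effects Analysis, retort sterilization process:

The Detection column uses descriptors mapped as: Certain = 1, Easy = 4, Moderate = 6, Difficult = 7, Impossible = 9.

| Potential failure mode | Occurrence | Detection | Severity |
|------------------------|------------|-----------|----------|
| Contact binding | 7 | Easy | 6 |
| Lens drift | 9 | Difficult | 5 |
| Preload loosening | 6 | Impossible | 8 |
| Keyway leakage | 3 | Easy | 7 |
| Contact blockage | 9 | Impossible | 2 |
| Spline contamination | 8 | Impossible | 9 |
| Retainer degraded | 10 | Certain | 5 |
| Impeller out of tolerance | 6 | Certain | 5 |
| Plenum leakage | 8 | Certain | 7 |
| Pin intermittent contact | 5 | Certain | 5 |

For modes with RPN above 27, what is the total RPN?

RPN = Severity × Occurrence × Detection:
  Contact binding: 6 × 7 × 4 = 168
  Lens drift: 5 × 9 × 7 = 315
  Preload loosening: 8 × 6 × 9 = 432
  Keyway leakage: 7 × 3 × 4 = 84
  Contact blockage: 2 × 9 × 9 = 162
  Spline contamination: 9 × 8 × 9 = 648
  Retainer degraded: 5 × 10 × 1 = 50
  Impeller out of tolerance: 5 × 6 × 1 = 30
  Plenum leakage: 7 × 8 × 1 = 56
  Pin intermittent contact: 5 × 5 × 1 = 25
RPN > 27: Contact binding (168), Lens drift (315), Preload loosening (432), Keyway leakage (84), Contact blockage (162), Spline contamination (648), Retainer degraded (50), Impeller out of tolerance (30), Plenum leakage (56).
Sum: 168 + 315 + 432 + 84 + 162 + 648 + 50 + 30 + 56 = 1945.

1945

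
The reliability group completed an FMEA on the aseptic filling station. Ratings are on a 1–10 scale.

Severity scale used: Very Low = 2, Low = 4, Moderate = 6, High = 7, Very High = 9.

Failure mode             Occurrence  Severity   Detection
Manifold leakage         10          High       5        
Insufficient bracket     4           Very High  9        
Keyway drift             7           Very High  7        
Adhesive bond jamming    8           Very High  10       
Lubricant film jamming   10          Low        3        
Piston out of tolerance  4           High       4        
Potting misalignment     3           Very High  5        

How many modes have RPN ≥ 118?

6

RPN = Severity × Occurrence × Detection:
  Manifold leakage: 7 × 10 × 5 = 350
  Insufficient bracket: 9 × 4 × 9 = 324
  Keyway drift: 9 × 7 × 7 = 441
  Adhesive bond jamming: 9 × 8 × 10 = 720
  Lubricant film jamming: 4 × 10 × 3 = 120
  Piston out of tolerance: 7 × 4 × 4 = 112
  Potting misalignment: 9 × 3 × 5 = 135
Modes with RPN ≥ 118: Manifold leakage (350), Insufficient bracket (324), Keyway drift (441), Adhesive bond jamming (720), Lubricant film jamming (120), Potting misalignment (135) → 6.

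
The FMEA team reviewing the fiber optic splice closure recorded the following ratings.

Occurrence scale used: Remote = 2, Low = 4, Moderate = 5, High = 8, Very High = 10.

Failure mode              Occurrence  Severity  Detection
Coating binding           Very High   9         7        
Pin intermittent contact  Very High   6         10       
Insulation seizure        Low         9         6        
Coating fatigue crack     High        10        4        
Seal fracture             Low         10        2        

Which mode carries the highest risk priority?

RPN = Severity × Occurrence × Detection:
  Coating binding: 9 × 10 × 7 = 630
  Pin intermittent contact: 6 × 10 × 10 = 600
  Insulation seizure: 9 × 4 × 6 = 216
  Coating fatigue crack: 10 × 8 × 4 = 320
  Seal fracture: 10 × 4 × 2 = 80
Highest RPN is 630 → Coating binding.

Coating binding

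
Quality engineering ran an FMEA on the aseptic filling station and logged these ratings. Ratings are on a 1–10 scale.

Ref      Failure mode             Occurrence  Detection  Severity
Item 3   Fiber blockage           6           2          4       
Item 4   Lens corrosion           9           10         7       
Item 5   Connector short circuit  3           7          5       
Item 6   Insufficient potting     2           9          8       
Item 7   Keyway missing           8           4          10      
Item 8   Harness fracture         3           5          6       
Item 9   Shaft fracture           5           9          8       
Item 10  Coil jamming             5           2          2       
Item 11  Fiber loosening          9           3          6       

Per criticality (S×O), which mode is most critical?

Criticality = Severity × Occurrence:
  Item 3: 4 × 6 = 24
  Item 4: 7 × 9 = 63
  Item 5: 5 × 3 = 15
  Item 6: 8 × 2 = 16
  Item 7: 10 × 8 = 80
  Item 8: 6 × 3 = 18
  Item 9: 8 × 5 = 40
  Item 10: 2 × 5 = 10
  Item 11: 6 × 9 = 54
Highest criticality is 80 → Item 7.

Item 7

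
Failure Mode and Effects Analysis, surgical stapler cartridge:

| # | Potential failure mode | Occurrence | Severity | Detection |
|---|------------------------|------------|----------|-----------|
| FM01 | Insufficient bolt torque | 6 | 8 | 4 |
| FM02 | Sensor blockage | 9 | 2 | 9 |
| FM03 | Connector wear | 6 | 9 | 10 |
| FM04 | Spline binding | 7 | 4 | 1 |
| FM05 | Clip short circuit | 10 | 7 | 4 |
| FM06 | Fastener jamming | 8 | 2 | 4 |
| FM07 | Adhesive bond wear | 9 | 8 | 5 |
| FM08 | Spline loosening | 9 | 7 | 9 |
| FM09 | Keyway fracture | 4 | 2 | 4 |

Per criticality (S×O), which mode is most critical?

Criticality = Severity × Occurrence:
  FM01: 8 × 6 = 48
  FM02: 2 × 9 = 18
  FM03: 9 × 6 = 54
  FM04: 4 × 7 = 28
  FM05: 7 × 10 = 70
  FM06: 2 × 8 = 16
  FM07: 8 × 9 = 72
  FM08: 7 × 9 = 63
  FM09: 2 × 4 = 8
Highest criticality is 72 → FM07.

FM07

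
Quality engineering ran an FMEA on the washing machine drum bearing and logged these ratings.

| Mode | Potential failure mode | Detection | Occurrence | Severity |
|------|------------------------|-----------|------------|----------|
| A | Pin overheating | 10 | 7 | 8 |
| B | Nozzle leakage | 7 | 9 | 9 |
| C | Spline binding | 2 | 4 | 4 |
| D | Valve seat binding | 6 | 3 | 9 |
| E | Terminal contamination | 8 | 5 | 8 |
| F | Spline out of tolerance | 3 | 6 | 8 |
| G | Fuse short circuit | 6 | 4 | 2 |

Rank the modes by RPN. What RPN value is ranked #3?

RPN = Severity × Occurrence × Detection:
  A: 8 × 7 × 10 = 560
  B: 9 × 9 × 7 = 567
  C: 4 × 4 × 2 = 32
  D: 9 × 3 × 6 = 162
  E: 8 × 5 × 8 = 320
  F: 8 × 6 × 3 = 144
  G: 2 × 4 × 6 = 48
Sorted descending: 567, 560, 320, 162, 144, 48, 32.
The third-highest RPN is 320 (E).

320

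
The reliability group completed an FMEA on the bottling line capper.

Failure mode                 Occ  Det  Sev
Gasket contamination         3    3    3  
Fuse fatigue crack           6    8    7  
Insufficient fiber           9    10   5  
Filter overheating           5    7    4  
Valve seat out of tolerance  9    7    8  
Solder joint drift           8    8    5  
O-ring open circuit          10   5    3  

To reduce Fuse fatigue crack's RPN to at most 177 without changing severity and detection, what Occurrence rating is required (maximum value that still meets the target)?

3

Fuse fatigue crack: S=7, O=6, D=8 → current RPN = 336.
Fixed product = 56. Need 56 × O ≤ 177, so O ≤ 177/56 = 3.16.
Maximum integer Occurrence rating = 3 (gives RPN 168; O=4 would give 224 > 177).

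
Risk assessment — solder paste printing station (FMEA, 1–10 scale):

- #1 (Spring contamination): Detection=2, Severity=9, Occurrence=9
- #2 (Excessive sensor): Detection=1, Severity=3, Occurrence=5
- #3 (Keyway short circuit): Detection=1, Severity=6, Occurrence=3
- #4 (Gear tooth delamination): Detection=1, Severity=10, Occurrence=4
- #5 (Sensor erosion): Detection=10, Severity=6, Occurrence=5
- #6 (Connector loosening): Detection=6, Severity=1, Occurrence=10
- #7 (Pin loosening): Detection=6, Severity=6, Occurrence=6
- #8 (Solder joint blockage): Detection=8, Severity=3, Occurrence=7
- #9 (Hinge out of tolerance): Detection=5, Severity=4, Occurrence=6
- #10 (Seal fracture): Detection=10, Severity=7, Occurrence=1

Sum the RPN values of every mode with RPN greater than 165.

RPN = Severity × Occurrence × Detection:
  #1: 9 × 9 × 2 = 162
  #2: 3 × 5 × 1 = 15
  #3: 6 × 3 × 1 = 18
  #4: 10 × 4 × 1 = 40
  #5: 6 × 5 × 10 = 300
  #6: 1 × 10 × 6 = 60
  #7: 6 × 6 × 6 = 216
  #8: 3 × 7 × 8 = 168
  #9: 4 × 6 × 5 = 120
  #10: 7 × 1 × 10 = 70
RPN > 165: #5 (300), #7 (216), #8 (168).
Sum: 300 + 216 + 168 = 684.

684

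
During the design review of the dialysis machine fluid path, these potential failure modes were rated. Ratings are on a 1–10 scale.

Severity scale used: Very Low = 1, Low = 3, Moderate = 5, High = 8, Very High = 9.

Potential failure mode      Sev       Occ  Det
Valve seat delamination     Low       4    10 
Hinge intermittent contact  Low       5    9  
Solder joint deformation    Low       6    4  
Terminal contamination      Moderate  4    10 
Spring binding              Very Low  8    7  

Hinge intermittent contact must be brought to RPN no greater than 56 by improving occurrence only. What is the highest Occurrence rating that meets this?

2

Hinge intermittent contact: S=3, O=5, D=9 → current RPN = 135.
Fixed product = 27. Need 27 × O ≤ 56, so O ≤ 56/27 = 2.07.
Maximum integer Occurrence rating = 2 (gives RPN 54; O=3 would give 81 > 56).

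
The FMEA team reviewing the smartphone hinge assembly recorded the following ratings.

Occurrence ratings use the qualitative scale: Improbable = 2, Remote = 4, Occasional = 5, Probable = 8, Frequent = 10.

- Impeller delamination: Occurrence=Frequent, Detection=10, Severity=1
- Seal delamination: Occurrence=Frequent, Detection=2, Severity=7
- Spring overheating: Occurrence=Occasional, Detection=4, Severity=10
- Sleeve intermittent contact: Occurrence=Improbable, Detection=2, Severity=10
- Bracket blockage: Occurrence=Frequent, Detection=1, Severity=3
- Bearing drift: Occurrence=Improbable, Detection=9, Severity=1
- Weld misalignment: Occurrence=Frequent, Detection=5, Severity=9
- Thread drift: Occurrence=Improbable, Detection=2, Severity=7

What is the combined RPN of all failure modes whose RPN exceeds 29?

RPN = Severity × Occurrence × Detection:
  Impeller delamination: 1 × 10 × 10 = 100
  Seal delamination: 7 × 10 × 2 = 140
  Spring overheating: 10 × 5 × 4 = 200
  Sleeve intermittent contact: 10 × 2 × 2 = 40
  Bracket blockage: 3 × 10 × 1 = 30
  Bearing drift: 1 × 2 × 9 = 18
  Weld misalignment: 9 × 10 × 5 = 450
  Thread drift: 7 × 2 × 2 = 28
RPN > 29: Impeller delamination (100), Seal delamination (140), Spring overheating (200), Sleeve intermittent contact (40), Bracket blockage (30), Weld misalignment (450).
Sum: 100 + 140 + 200 + 40 + 30 + 450 = 960.

960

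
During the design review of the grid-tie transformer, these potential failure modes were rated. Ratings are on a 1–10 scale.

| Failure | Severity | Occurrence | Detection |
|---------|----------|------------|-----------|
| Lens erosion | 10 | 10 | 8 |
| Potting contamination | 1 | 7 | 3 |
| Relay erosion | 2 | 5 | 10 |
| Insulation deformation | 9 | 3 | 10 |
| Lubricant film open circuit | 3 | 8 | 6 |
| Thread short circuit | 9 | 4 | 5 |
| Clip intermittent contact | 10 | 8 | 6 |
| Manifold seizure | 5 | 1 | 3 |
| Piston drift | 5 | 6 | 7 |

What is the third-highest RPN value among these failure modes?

270

RPN = Severity × Occurrence × Detection:
  Lens erosion: 10 × 10 × 8 = 800
  Potting contamination: 1 × 7 × 3 = 21
  Relay erosion: 2 × 5 × 10 = 100
  Insulation deformation: 9 × 3 × 10 = 270
  Lubricant film open circuit: 3 × 8 × 6 = 144
  Thread short circuit: 9 × 4 × 5 = 180
  Clip intermittent contact: 10 × 8 × 6 = 480
  Manifold seizure: 5 × 1 × 3 = 15
  Piston drift: 5 × 6 × 7 = 210
Sorted descending: 800, 480, 270, 210, 180, 144, 100, 21, 15.
The third-highest RPN is 270 (Insulation deformation).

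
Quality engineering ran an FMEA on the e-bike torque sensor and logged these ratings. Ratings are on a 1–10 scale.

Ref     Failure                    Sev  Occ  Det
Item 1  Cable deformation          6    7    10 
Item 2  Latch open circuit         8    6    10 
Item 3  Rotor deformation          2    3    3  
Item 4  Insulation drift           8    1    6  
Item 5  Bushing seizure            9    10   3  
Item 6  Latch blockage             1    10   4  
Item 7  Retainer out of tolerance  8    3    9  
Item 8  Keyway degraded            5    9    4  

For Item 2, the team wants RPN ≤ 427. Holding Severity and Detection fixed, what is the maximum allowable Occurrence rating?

5

Item 2: S=8, O=6, D=10 → current RPN = 480.
Fixed product = 80. Need 80 × O ≤ 427, so O ≤ 427/80 = 5.34.
Maximum integer Occurrence rating = 5 (gives RPN 400; O=6 would give 480 > 427).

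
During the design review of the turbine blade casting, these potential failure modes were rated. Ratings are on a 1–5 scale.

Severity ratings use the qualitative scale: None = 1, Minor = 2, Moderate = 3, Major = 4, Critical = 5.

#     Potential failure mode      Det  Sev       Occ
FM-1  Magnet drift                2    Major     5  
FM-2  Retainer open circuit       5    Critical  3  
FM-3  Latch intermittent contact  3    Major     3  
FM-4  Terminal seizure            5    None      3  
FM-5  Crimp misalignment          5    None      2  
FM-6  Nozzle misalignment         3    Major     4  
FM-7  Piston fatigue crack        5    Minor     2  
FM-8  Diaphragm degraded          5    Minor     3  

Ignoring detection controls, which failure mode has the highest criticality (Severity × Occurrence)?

FM-1

Criticality = Severity × Occurrence:
  FM-1: 4 × 5 = 20
  FM-2: 5 × 3 = 15
  FM-3: 4 × 3 = 12
  FM-4: 1 × 3 = 3
  FM-5: 1 × 2 = 2
  FM-6: 4 × 4 = 16
  FM-7: 2 × 2 = 4
  FM-8: 2 × 3 = 6
Highest criticality is 20 → FM-1.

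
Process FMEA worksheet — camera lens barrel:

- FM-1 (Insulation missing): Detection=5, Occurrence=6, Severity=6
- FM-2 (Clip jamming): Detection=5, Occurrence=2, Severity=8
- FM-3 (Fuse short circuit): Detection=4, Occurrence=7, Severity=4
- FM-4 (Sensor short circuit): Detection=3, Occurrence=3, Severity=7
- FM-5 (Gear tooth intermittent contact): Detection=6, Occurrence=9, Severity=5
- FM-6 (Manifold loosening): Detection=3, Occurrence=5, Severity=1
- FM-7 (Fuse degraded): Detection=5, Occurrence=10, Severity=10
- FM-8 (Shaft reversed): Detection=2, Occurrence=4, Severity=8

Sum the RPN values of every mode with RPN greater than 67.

1142

RPN = Severity × Occurrence × Detection:
  FM-1: 6 × 6 × 5 = 180
  FM-2: 8 × 2 × 5 = 80
  FM-3: 4 × 7 × 4 = 112
  FM-4: 7 × 3 × 3 = 63
  FM-5: 5 × 9 × 6 = 270
  FM-6: 1 × 5 × 3 = 15
  FM-7: 10 × 10 × 5 = 500
  FM-8: 8 × 4 × 2 = 64
RPN > 67: FM-1 (180), FM-2 (80), FM-3 (112), FM-5 (270), FM-7 (500).
Sum: 180 + 80 + 112 + 270 + 500 = 1142.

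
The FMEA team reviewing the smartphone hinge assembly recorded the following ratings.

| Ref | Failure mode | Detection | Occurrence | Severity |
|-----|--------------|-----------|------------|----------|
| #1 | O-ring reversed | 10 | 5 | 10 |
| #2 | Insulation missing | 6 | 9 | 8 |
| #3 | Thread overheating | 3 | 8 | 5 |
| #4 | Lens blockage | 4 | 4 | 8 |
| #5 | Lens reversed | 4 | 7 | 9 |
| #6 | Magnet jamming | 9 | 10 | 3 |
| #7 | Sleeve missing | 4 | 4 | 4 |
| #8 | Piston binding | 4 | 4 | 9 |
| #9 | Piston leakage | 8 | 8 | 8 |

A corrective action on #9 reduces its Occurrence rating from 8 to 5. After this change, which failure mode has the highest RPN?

RPN = Severity × Occurrence × Detection:
  #1: 10 × 5 × 10 = 500
  #2: 8 × 9 × 6 = 432
  #3: 5 × 8 × 3 = 120
  #4: 8 × 4 × 4 = 128
  #5: 9 × 7 × 4 = 252
  #6: 3 × 10 × 9 = 270
  #7: 4 × 4 × 4 = 64
  #8: 9 × 4 × 4 = 144
  #9: 8 × 8 × 8 = 512
After action: #9 → 8 × 5 × 8 = 320.
Revised RPNs: #1=500, #2=432, #9=320, #6=270, #5=252, #8=144, #4=128, #3=120, #7=64.
Highest is now #1 (500).

#1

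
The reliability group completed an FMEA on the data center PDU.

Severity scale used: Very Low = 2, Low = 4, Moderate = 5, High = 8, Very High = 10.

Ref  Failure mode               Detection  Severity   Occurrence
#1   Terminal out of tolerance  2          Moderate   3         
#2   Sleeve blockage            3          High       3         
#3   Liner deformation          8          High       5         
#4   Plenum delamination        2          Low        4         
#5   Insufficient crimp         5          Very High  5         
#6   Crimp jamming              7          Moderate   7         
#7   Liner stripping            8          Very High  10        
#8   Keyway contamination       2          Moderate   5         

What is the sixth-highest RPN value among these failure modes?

50

RPN = Severity × Occurrence × Detection:
  #1: 5 × 3 × 2 = 30
  #2: 8 × 3 × 3 = 72
  #3: 8 × 5 × 8 = 320
  #4: 4 × 4 × 2 = 32
  #5: 10 × 5 × 5 = 250
  #6: 5 × 7 × 7 = 245
  #7: 10 × 10 × 8 = 800
  #8: 5 × 5 × 2 = 50
Sorted descending: 800, 320, 250, 245, 72, 50, 32, 30.
The sixth-highest RPN is 50 (#8).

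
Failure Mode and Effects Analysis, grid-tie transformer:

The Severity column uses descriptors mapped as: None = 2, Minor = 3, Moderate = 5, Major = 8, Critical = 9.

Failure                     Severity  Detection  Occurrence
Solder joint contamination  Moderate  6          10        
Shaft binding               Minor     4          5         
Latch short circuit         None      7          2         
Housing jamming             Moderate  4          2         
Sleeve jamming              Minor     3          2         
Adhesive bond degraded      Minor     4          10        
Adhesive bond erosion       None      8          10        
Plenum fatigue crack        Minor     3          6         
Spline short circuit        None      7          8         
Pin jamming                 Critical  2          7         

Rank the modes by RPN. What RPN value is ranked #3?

RPN = Severity × Occurrence × Detection:
  Solder joint contamination: 5 × 10 × 6 = 300
  Shaft binding: 3 × 5 × 4 = 60
  Latch short circuit: 2 × 2 × 7 = 28
  Housing jamming: 5 × 2 × 4 = 40
  Sleeve jamming: 3 × 2 × 3 = 18
  Adhesive bond degraded: 3 × 10 × 4 = 120
  Adhesive bond erosion: 2 × 10 × 8 = 160
  Plenum fatigue crack: 3 × 6 × 3 = 54
  Spline short circuit: 2 × 8 × 7 = 112
  Pin jamming: 9 × 7 × 2 = 126
Sorted descending: 300, 160, 126, 120, 112, 60, 54, 40, 28, 18.
The third-highest RPN is 126 (Pin jamming).

126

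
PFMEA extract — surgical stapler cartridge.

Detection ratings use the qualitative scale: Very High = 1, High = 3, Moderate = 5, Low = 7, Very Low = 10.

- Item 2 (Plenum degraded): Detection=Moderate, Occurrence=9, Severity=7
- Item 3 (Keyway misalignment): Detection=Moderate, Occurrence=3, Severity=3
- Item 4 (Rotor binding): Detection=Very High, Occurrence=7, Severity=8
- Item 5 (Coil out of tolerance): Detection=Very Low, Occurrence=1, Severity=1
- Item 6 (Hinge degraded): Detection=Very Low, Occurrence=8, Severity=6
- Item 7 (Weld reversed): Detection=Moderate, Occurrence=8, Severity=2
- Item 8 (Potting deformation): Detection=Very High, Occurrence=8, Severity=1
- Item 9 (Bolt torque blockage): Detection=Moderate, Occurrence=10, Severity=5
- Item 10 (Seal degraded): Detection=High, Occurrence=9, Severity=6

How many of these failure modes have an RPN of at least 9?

RPN = Severity × Occurrence × Detection:
  Item 2: 7 × 9 × 5 = 315
  Item 3: 3 × 3 × 5 = 45
  Item 4: 8 × 7 × 1 = 56
  Item 5: 1 × 1 × 10 = 10
  Item 6: 6 × 8 × 10 = 480
  Item 7: 2 × 8 × 5 = 80
  Item 8: 1 × 8 × 1 = 8
  Item 9: 5 × 10 × 5 = 250
  Item 10: 6 × 9 × 3 = 162
Modes with RPN ≥ 9: Item 2 (315), Item 3 (45), Item 4 (56), Item 5 (10), Item 6 (480), Item 7 (80), Item 9 (250), Item 10 (162) → 8.

8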